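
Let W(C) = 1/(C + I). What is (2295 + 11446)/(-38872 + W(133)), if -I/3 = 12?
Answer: -1332877/3770583 ≈ -0.35349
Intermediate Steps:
I = -36 (I = -3*12 = -36)
W(C) = 1/(-36 + C) (W(C) = 1/(C - 36) = 1/(-36 + C))
(2295 + 11446)/(-38872 + W(133)) = (2295 + 11446)/(-38872 + 1/(-36 + 133)) = 13741/(-38872 + 1/97) = 13741/(-3770583/97) = 13741*(-97/3770583) = -1332877/3770583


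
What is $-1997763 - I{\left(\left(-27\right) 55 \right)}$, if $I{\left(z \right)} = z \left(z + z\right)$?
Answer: $-6408213$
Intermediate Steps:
$I{\left(z \right)} = 2 z^{2}$ ($I{\left(z \right)} = z 2 z = 2 z^{2}$)
$-1997763 - I{\left(\left(-27\right) 55 \right)} = -1997763 - 2 \left(\left(-27\right) 55\right)^{2} = -1997763 - 2 \left(-1485\right)^{2} = -1997763 - 2 \cdot 2205225 = -1997763 - 4410450 = -6408213$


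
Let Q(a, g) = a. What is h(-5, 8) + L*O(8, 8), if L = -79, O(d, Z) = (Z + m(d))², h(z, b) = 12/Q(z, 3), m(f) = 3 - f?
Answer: -3567/5 ≈ -713.40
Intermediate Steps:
h(z, b) = 12/z
O(d, Z) = (3 + Z - d)² (O(d, Z) = (Z + (3 - d))² = (3 + Z - d)²)
h(-5, 8) + L*O(8, 8) = 12/(-5) - 79*(3 + 8 - 1*8)² = 12*(-⅕) - 79*(3 + 8 - 8)² = -12/5 - 79*3² = -12/5 - 79*9 = -12/5 - 711 = -3567/5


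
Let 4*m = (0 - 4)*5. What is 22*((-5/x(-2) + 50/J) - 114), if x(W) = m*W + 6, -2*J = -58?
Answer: -574651/232 ≈ -2476.9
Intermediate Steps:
J = 29 (J = -1/2*(-58) = 29)
m = -5 (m = ((0 - 4)*5)/4 = (-4*5)/4 = (1/4)*(-20) = -5)
x(W) = 6 - 5*W (x(W) = -5*W + 6 = 6 - 5*W)
22*((-5/x(-2) + 50/J) - 114) = 22*((-5/(6 - 5*(-2)) + 50/29) - 114) = 22*((-5/(6 + 10) + 50*(1/29)) - 114) = 22*((-5/16 + 50/29) - 114) = 22*(655/464 - 114) = 22*(-52241/464) = -574651/232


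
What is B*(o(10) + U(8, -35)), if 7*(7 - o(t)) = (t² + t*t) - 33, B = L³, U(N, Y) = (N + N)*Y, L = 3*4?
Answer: -6977664/7 ≈ -9.9681e+5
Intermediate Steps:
L = 12
U(N, Y) = 2*N*Y (U(N, Y) = (2*N)*Y = 2*N*Y)
B = 1728 (B = 12³ = 1728)
o(t) = 82/7 - 2*t²/7 (o(t) = 7 - ((t² + t*t) - 33)/7 = 7 - ((t² + t²) - 33)/7 = 7 - (2*t² - 33)/7 = 7 - (-33 + 2*t²)/7 = 7 + (33/7 - 2*t²/7) = 82/7 - 2*t²/7)
B*(o(10) + U(8, -35)) = 1728*((82/7 - 2/7*10²) + 2*8*(-35)) = 1728*((82/7 - 2/7*100) - 560) = 1728*((82/7 - 200/7) - 560) = 1728*(-118/7 - 560) = 1728*(-4038/7) = -6977664/7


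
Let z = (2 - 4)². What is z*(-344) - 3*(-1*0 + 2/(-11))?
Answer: -15130/11 ≈ -1375.5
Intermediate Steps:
z = 4 (z = (-2)² = 4)
z*(-344) - 3*(-1*0 + 2/(-11)) = 4*(-344) - 3*(-1*0 + 2/(-11)) = -1376 - 3*(0 + 2*(-1/11)) = -1376 - 3*(0 - 2/11) = -1376 - 3*(-2/11) = -1376 + 6/11 = -15130/11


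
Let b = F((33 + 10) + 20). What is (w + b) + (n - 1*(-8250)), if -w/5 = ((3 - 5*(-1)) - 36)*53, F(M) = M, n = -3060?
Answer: 12673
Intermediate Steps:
w = 7420 (w = -5*((3 - 5*(-1)) - 36)*53 = -5*((3 + 5) - 36)*53 = -5*(8 - 36)*53 = -(-140)*53 = -5*(-1484) = 7420)
b = 63 (b = (33 + 10) + 20 = 43 + 20 = 63)
(w + b) + (n - 1*(-8250)) = (7420 + 63) + (-3060 - 1*(-8250)) = 7483 + (-3060 + 8250) = 7483 + 5190 = 12673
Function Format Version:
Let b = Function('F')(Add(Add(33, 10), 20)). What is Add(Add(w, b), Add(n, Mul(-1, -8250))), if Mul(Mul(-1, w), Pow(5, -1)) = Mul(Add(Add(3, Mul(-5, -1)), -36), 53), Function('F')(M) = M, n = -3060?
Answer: 12673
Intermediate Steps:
w = 7420 (w = Mul(-5, Mul(Add(Add(3, Mul(-5, -1)), -36), 53)) = Mul(-5, Mul(Add(Add(3, 5), -36), 53)) = Mul(-5, Mul(Add(8, -36), 53)) = Mul(-5, Mul(-28, 53)) = Mul(-5, -1484) = 7420)
b = 63 (b = Add(Add(33, 10), 20) = Add(43, 20) = 63)
Add(Add(w, b), Add(n, Mul(-1, -8250))) = Add(Add(7420, 63), Add(-3060, Mul(-1, -8250))) = Add(7483, Add(-3060, 8250)) = Add(7483, 5190) = 12673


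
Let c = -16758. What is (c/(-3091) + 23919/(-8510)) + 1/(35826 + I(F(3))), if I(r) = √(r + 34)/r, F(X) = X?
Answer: 793331685150251037/303855929961271270 - 3*√37/11551520447 ≈ 2.6109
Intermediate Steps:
I(r) = √(34 + r)/r
(c/(-3091) + 23919/(-8510)) + 1/(35826 + I(F(3))) = (-16758/(-3091) + 23919/(-8510)) + 1/(35826 + √(34 + 3)/3) = (-16758*(-1/3091) + 23919*(-1/8510)) + 1/(35826 + √37/3) = (16758/3091 - 23919/8510) + 1/(35826 + √37/3) = 68676951/26304410 + 1/(35826 + √37/3)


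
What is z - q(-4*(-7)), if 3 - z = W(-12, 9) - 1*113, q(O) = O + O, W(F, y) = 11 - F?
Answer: 37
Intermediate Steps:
q(O) = 2*O
z = 93 (z = 3 - ((11 - 1*(-12)) - 1*113) = 3 - ((11 + 12) - 113) = 3 - (23 - 113) = 3 - 1*(-90) = 3 + 90 = 93)
z - q(-4*(-7)) = 93 - 2*(-4*(-7)) = 93 - 2*28 = 93 - 1*56 = 93 - 56 = 37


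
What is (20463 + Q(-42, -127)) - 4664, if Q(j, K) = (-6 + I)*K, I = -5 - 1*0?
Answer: 17196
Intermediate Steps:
I = -5 (I = -5 + 0 = -5)
Q(j, K) = -11*K (Q(j, K) = (-6 - 5)*K = -11*K)
(20463 + Q(-42, -127)) - 4664 = (20463 - 11*(-127)) - 4664 = (20463 + 1397) - 4664 = 21860 - 4664 = 17196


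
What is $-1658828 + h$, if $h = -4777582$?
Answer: $-6436410$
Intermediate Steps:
$-1658828 + h = -1658828 - 4777582 = -6436410$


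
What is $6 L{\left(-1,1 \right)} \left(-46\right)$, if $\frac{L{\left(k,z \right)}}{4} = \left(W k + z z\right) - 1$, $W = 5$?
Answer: $5520$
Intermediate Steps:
$L{\left(k,z \right)} = -4 + 4 z^{2} + 20 k$ ($L{\left(k,z \right)} = 4 \left(\left(5 k + z z\right) - 1\right) = 4 \left(\left(5 k + z^{2}\right) - 1\right) = 4 \left(\left(z^{2} + 5 k\right) - 1\right) = 4 \left(-1 + z^{2} + 5 k\right) = -4 + 4 z^{2} + 20 k$)
$6 L{\left(-1,1 \right)} \left(-46\right) = 6 \left(-4 + 4 \cdot 1^{2} + 20 \left(-1\right)\right) \left(-46\right) = 6 \left(-4 + 4 \cdot 1 - 20\right) \left(-46\right) = 6 \left(-4 + 4 - 20\right) \left(-46\right) = 6 \left(-20\right) \left(-46\right) = \left(-120\right) \left(-46\right) = 5520$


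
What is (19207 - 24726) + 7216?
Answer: 1697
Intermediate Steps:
(19207 - 24726) + 7216 = -5519 + 7216 = 1697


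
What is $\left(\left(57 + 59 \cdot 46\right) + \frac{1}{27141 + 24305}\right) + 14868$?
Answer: $\frac{907455995}{51446} \approx 17639.0$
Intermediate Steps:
$\left(\left(57 + 59 \cdot 46\right) + \frac{1}{27141 + 24305}\right) + 14868 = \left(\left(57 + 2714\right) + \frac{1}{51446}\right) + 14868 = \left(2771 + \frac{1}{51446}\right) + 14868 = \frac{142556867}{51446} + 14868 = \frac{907455995}{51446}$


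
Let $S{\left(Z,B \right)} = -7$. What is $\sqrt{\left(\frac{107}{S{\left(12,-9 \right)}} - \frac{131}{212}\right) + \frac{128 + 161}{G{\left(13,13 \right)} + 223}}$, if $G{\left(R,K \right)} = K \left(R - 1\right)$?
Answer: $\frac{i \sqrt{1197412604927}}{281218} \approx 3.8912 i$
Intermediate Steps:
$G{\left(R,K \right)} = K \left(-1 + R\right)$
$\sqrt{\left(\frac{107}{S{\left(12,-9 \right)}} - \frac{131}{212}\right) + \frac{128 + 161}{G{\left(13,13 \right)} + 223}} = \sqrt{\left(\frac{107}{-7} - \frac{131}{212}\right) + \frac{128 + 161}{13 \left(-1 + 13\right) + 223}} = \sqrt{\left(107 \left(- \frac{1}{7}\right) - \frac{131}{212}\right) + \frac{289}{13 \cdot 12 + 223}} = \sqrt{\left(- \frac{107}{7} - \frac{131}{212}\right) + \frac{289}{156 + 223}} = \sqrt{- \frac{23601}{1484} + \frac{289}{379}} = \sqrt{- \frac{8515903}{562436}} = \frac{i \sqrt{1197412604927}}{281218}$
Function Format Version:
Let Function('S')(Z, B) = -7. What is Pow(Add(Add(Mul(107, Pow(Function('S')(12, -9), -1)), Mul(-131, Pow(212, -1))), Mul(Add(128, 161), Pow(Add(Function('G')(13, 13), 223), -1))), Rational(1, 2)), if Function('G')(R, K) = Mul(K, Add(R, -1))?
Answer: Mul(Rational(1, 281218), I, Pow(1197412604927, Rational(1, 2))) ≈ Mul(3.8912, I)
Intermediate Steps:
Function('G')(R, K) = Mul(K, Add(-1, R))
Pow(Add(Add(Mul(107, Pow(Function('S')(12, -9), -1)), Mul(-131, Pow(212, -1))), Mul(Add(128, 161), Pow(Add(Function('G')(13, 13), 223), -1))), Rational(1, 2)) = Pow(Add(Add(Mul(107, Pow(-7, -1)), Mul(-131, Pow(212, -1))), Mul(Add(128, 161), Pow(Add(Mul(13, Add(-1, 13)), 223), -1))), Rational(1, 2)) = Pow(Add(Add(Mul(107, Rational(-1, 7)), Mul(-131, Rational(1, 212))), Mul(289, Pow(Add(Mul(13, 12), 223), -1))), Rational(1, 2)) = Pow(Add(Add(Rational(-107, 7), Rational(-131, 212)), Mul(289, Pow(Add(156, 223), -1))), Rational(1, 2)) = Pow(Add(Rational(-23601, 1484), Mul(289, Pow(379, -1))), Rational(1, 2)) = Pow(Add(Rational(-23601, 1484), Mul(289, Rational(1, 379))), Rational(1, 2)) = Pow(Add(Rational(-23601, 1484), Rational(289, 379)), Rational(1, 2)) = Pow(Rational(-8515903, 562436), Rational(1, 2)) = Mul(Rational(1, 281218), I, Pow(1197412604927, Rational(1, 2)))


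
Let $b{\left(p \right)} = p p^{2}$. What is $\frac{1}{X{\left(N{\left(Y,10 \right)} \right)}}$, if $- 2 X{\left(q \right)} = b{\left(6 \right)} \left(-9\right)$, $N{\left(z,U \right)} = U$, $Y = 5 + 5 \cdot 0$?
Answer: $\frac{1}{972} \approx 0.0010288$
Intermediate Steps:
$Y = 5$ ($Y = 5 + 0 = 5$)
$b{\left(p \right)} = p^{3}$
$X{\left(q \right)} = 972$ ($X{\left(q \right)} = - \frac{6^{3} \left(-9\right)}{2} = - \frac{216 \left(-9\right)}{2} = \left(- \frac{1}{2}\right) \left(-1944\right) = 972$)
$\frac{1}{X{\left(N{\left(Y,10 \right)} \right)}} = \frac{1}{972}$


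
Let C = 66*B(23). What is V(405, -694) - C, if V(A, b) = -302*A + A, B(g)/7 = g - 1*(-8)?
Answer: -136227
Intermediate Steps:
B(g) = 56 + 7*g (B(g) = 7*(g - 1*(-8)) = 7*(g + 8) = 7*(8 + g) = 56 + 7*g)
V(A, b) = -301*A
C = 14322 (C = 66*(56 + 7*23) = 66*(56 + 161) = 66*217 = 14322)
V(405, -694) - C = -301*405 - 1*14322 = -121905 - 14322 = -136227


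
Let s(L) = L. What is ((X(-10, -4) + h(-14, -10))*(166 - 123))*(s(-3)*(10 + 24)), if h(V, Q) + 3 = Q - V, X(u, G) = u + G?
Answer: 57018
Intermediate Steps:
X(u, G) = G + u
h(V, Q) = -3 + Q - V (h(V, Q) = -3 + (Q - V) = -3 + Q - V)
((X(-10, -4) + h(-14, -10))*(166 - 123))*(s(-3)*(10 + 24)) = (((-4 - 10) + (-3 - 10 - 1*(-14)))*(166 - 123))*(-3*(10 + 24)) = ((-14 + (-3 - 10 + 14))*43)*(-3*34) = ((-14 + 1)*43)*(-102) = -13*43*(-102) = -559*(-102) = 57018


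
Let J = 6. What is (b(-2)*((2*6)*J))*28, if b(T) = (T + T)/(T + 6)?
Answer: -2016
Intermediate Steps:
b(T) = 2*T/(6 + T) (b(T) = (2*T)/(6 + T) = 2*T/(6 + T))
(b(-2)*((2*6)*J))*28 = ((2*(-2)/(6 - 2))*((2*6)*6))*28 = ((2*(-2)/4)*(12*6))*28 = ((2*(-2)*(¼))*72)*28 = -1*72*28 = -72*28 = -2016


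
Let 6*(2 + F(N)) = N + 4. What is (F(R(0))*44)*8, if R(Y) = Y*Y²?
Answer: -1408/3 ≈ -469.33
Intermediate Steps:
R(Y) = Y³
F(N) = -4/3 + N/6 (F(N) = -2 + (N + 4)/6 = -2 + (4 + N)/6 = -2 + (⅔ + N/6) = -4/3 + N/6)
(F(R(0))*44)*8 = ((-4/3 + (⅙)*0³)*44)*8 = ((-4/3 + (⅙)*0)*44)*8 = ((-4/3 + 0)*44)*8 = -4/3*44*8 = -176/3*8 = -1408/3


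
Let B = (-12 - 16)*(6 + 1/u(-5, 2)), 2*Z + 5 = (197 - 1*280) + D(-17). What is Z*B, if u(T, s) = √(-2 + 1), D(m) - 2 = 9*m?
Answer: 20076 - 3346*I ≈ 20076.0 - 3346.0*I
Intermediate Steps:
D(m) = 2 + 9*m
u(T, s) = I (u(T, s) = √(-1) = I)
Z = -239/2 (Z = -5/2 + ((197 - 1*280) + (2 + 9*(-17)))/2 = -5/2 + ((197 - 280) + (2 - 153))/2 = -5/2 + (-83 - 151)/2 = -5/2 + (½)*(-234) = -5/2 - 117 = -239/2 ≈ -119.50)
B = -168 + 28*I (B = (-12 - 16)*(6 + 1/I) = -28*(6 - I) = -168 + 28*I ≈ -168.0 + 28.0*I)
Z*B = -239*(-168 + 28*I)/2 = 20076 - 3346*I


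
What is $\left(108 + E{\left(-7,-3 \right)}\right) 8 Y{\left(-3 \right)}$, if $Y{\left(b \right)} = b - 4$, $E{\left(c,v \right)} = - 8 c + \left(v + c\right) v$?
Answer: $-10864$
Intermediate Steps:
$E{\left(c,v \right)} = - 8 c + v \left(c + v\right)$ ($E{\left(c,v \right)} = - 8 c + \left(c + v\right) v = - 8 c + v \left(c + v\right)$)
$Y{\left(b \right)} = -4 + b$
$\left(108 + E{\left(-7,-3 \right)}\right) 8 Y{\left(-3 \right)} = \left(108 - \left(-77 - 9\right)\right) 8 \left(-4 - 3\right) = \left(108 + \left(9 + 56 + 21\right)\right) 8 \left(-7\right) = \left(108 + 86\right) \left(-56\right) = 194 \left(-56\right) = -10864$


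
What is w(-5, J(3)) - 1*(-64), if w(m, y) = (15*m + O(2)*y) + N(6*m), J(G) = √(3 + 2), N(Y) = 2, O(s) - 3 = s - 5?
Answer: -9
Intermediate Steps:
O(s) = -2 + s (O(s) = 3 + (s - 5) = 3 + (-5 + s) = -2 + s)
J(G) = √5
w(m, y) = 2 + 15*m (w(m, y) = (15*m + (-2 + 2)*y) + 2 = (15*m + 0*y) + 2 = (15*m + 0) + 2 = 15*m + 2 = 2 + 15*m)
w(-5, J(3)) - 1*(-64) = (2 + 15*(-5)) - 1*(-64) = (2 - 75) + 64 = -73 + 64 = -9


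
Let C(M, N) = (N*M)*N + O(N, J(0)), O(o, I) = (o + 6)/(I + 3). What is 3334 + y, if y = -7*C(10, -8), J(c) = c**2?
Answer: -3424/3 ≈ -1141.3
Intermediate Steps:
O(o, I) = (6 + o)/(3 + I)
C(M, N) = 2 + N/3 + M*N**2 (C(M, N) = (N*M)*N + (6 + N)/(3 + 0**2) = (M*N)*N + (6 + N)/(3 + 0) = M*N**2 + (6 + N)/3 = M*N**2 + (2 + N/3) = 2 + N/3 + M*N**2)
y = -13426/3 (y = -7*(2 + (1/3)*(-8) + 10*(-8)**2) = -7*(2 - 8/3 + 10*64) = -7*(2 - 8/3 + 640) = -7*1918/3 = -13426/3 ≈ -4475.3)
3334 + y = 3334 - 13426/3 = -3424/3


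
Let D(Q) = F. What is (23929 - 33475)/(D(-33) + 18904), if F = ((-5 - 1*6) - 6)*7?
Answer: -9546/18785 ≈ -0.50817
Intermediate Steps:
F = -119 (F = ((-5 - 6) - 6)*7 = (-11 - 6)*7 = -17*7 = -119)
D(Q) = -119
(23929 - 33475)/(D(-33) + 18904) = (23929 - 33475)/(-119 + 18904) = -9546/18785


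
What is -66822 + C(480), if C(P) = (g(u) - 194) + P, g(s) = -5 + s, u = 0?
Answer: -66541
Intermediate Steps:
C(P) = -199 + P (C(P) = ((-5 + 0) - 194) + P = (-5 - 194) + P = -199 + P)
-66822 + C(480) = -66822 + (-199 + 480) = -66822 + 281 = -66541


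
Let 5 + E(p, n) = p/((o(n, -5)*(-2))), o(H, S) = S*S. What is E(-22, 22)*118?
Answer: -13452/25 ≈ -538.08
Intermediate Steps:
o(H, S) = S²
E(p, n) = -5 - p/50 (E(p, n) = -5 + p/(((-5)²*(-2))) = -5 + p/((25*(-2))) = -5 + p/(-50) = -5 + p*(-1/50) = -5 - p/50)
E(-22, 22)*118 = (-5 - 1/50*(-22))*118 = (-5 + 11/25)*118 = -114/25*118 = -13452/25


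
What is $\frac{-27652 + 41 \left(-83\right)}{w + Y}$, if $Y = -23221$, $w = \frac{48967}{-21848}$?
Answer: $\frac{135697928}{101476275} \approx 1.3372$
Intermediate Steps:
$w = - \frac{48967}{21848}$ ($w = 48967 \left(- \frac{1}{21848}\right) = - \frac{48967}{21848} \approx -2.2413$)
$\frac{-27652 + 41 \left(-83\right)}{w + Y} = \frac{-27652 + 41 \left(-83\right)}{- \frac{48967}{21848} - 23221} = \frac{-27652 - 3403}{- \frac{507381375}{21848}} = \left(-31055\right) \left(- \frac{21848}{507381375}\right) = \frac{135697928}{101476275}$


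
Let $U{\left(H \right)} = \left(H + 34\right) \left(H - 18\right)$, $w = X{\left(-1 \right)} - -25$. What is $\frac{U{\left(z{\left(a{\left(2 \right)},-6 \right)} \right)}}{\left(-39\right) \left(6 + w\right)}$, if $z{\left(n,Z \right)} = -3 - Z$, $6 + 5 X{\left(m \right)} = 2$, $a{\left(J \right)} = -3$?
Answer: $\frac{925}{1963} \approx 0.47122$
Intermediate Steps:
$X{\left(m \right)} = - \frac{4}{5}$ ($X{\left(m \right)} = - \frac{6}{5} + \frac{1}{5} \cdot 2 = - \frac{6}{5} + \frac{2}{5} = - \frac{4}{5}$)
$w = \frac{121}{5}$ ($w = - \frac{4}{5} - -25 = - \frac{4}{5} + 25 = \frac{121}{5} \approx 24.2$)
$U{\left(H \right)} = \left(-18 + H\right) \left(34 + H\right)$ ($U{\left(H \right)} = \left(34 + H\right) \left(-18 + H\right) = \left(-18 + H\right) \left(34 + H\right)$)
$\frac{U{\left(z{\left(a{\left(2 \right)},-6 \right)} \right)}}{\left(-39\right) \left(6 + w\right)} = \frac{-612 + \left(-3 - -6\right)^{2} + 16 \left(-3 - -6\right)}{\left(-39\right) \left(6 + \frac{121}{5}\right)} = \frac{-612 + \left(-3 + 6\right)^{2} + 16 \left(-3 + 6\right)}{\left(-39\right) \frac{151}{5}} = \frac{-612 + 3^{2} + 16 \cdot 3}{- \frac{5889}{5}} = \left(-612 + 9 + 48\right) \left(- \frac{5}{5889}\right) = \left(-555\right) \left(- \frac{5}{5889}\right) = \frac{925}{1963}$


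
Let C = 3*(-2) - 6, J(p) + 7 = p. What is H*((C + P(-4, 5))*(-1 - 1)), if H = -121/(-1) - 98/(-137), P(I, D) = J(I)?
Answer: 767050/137 ≈ 5598.9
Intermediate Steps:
J(p) = -7 + p
P(I, D) = -7 + I
H = 16675/137 (H = -121*(-1) - 98*(-1/137) = 121 + 98/137 = 16675/137 ≈ 121.72)
C = -12 (C = -6 - 6 = -12)
H*((C + P(-4, 5))*(-1 - 1)) = 16675*((-12 + (-7 - 4))*(-1 - 1))/137 = 16675*((-12 - 11)*(-2))/137 = 16675*(-23*(-2))/137 = (16675/137)*46 = 767050/137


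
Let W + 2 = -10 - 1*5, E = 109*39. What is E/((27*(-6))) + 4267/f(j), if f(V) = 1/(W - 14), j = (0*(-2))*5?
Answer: -7144375/54 ≈ -1.3230e+5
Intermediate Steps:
j = 0 (j = 0*5 = 0)
E = 4251
W = -17 (W = -2 + (-10 - 1*5) = -2 + (-10 - 5) = -2 - 15 = -17)
f(V) = -1/31 (f(V) = 1/(-17 - 14) = 1/(-31) = -1/31)
E/((27*(-6))) + 4267/f(j) = 4251/((27*(-6))) + 4267/(-1/31) = 4251/(-162) + 4267*(-31) = 4251*(-1/162) - 132277 = -1417/54 - 132277 = -7144375/54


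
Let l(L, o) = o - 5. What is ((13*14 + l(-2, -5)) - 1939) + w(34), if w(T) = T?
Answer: -1733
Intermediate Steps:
l(L, o) = -5 + o
((13*14 + l(-2, -5)) - 1939) + w(34) = ((13*14 + (-5 - 5)) - 1939) + 34 = ((182 - 10) - 1939) + 34 = (172 - 1939) + 34 = -1767 + 34 = -1733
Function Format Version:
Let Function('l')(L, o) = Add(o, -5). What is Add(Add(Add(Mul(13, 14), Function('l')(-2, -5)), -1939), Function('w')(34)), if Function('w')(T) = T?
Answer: -1733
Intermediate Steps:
Function('l')(L, o) = Add(-5, o)
Add(Add(Add(Mul(13, 14), Function('l')(-2, -5)), -1939), Function('w')(34)) = Add(Add(Add(Mul(13, 14), Add(-5, -5)), -1939), 34) = Add(Add(Add(182, -10), -1939), 34) = Add(Add(172, -1939), 34) = Add(-1767, 34) = -1733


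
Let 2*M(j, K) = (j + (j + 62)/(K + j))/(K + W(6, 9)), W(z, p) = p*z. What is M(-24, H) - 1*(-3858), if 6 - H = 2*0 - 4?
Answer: 3456581/896 ≈ 3857.8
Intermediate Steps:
H = 10 (H = 6 - (2*0 - 4) = 6 - (0 - 4) = 6 - 1*(-4) = 6 + 4 = 10)
M(j, K) = (j + (62 + j)/(K + j))/(2*(54 + K)) (M(j, K) = ((j + (j + 62)/(K + j))/(K + 9*6))/2 = ((j + (62 + j)/(K + j))/(K + 54))/2 = ((j + (62 + j)/(K + j))/(54 + K))/2 = (j + (62 + j)/(K + j))/(2*(54 + K)))
M(-24, H) - 1*(-3858) = (62 - 24 + (-24)² + 10*(-24))/(2*(10² + 54*10 + 54*(-24) + 10*(-24))) - 1*(-3858) = (62 - 24 + 576 - 240)/(2*(100 + 540 - 1296 - 240)) + 3858 = (½)*374/(-896) + 3858 = (½)*(-1/896)*374 + 3858 = -187/896 + 3858 = 3456581/896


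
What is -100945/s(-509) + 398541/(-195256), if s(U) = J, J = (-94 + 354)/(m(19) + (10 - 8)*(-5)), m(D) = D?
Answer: -682671819/195256 ≈ -3496.3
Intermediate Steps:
J = 260/9 (J = (-94 + 354)/(19 + (10 - 8)*(-5)) = 260/(19 + 2*(-5)) = 260/(19 - 10) = 260/9 ≈ 28.889)
s(U) = 260/9
-100945/s(-509) + 398541/(-195256) = -100945/260/9 + 398541/(-195256) = -100945*9/260 + 398541*(-1/195256) = -13977/4 - 398541/195256 = -682671819/195256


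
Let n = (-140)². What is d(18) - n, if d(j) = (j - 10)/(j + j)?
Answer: -176398/9 ≈ -19600.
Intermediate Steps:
n = 19600
d(j) = (-10 + j)/(2*j) (d(j) = (-10 + j)/((2*j)) = (-10 + j)*(1/(2*j)) = (-10 + j)/(2*j))
d(18) - n = (½)*(-10 + 18)/18 - 1*19600 = (½)*(1/18)*8 - 19600 = 2/9 - 19600 = -176398/9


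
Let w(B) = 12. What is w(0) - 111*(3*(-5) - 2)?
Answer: 1899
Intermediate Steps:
w(0) - 111*(3*(-5) - 2) = 12 - 111*(3*(-5) - 2) = 12 - 111*(-15 - 2) = 12 - 111*(-17) = 12 + 1887 = 1899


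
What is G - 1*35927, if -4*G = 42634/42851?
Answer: -3079037071/85702 ≈ -35927.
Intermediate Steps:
G = -21317/85702 (G = -21317/(2*42851) = -¼*42634/42851 = -21317/85702 ≈ -0.24873)
G - 1*35927 = -21317/85702 - 1*35927 = -21317/85702 - 35927 = -3079037071/85702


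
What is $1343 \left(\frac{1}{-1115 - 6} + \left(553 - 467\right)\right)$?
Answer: $\frac{129471915}{1121} \approx 1.155 \cdot 10^{5}$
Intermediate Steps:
$1343 \left(\frac{1}{-1115 - 6} + \left(553 - 467\right)\right) = 1343 \left(\frac{1}{-1121} + \left(553 - 467\right)\right) = 1343 \left(- \frac{1}{1121} + 86\right) = 1343 \cdot \frac{96405}{1121} = \frac{129471915}{1121}$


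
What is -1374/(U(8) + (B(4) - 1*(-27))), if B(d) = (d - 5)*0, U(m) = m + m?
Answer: -1374/43 ≈ -31.953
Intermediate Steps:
U(m) = 2*m
B(d) = 0 (B(d) = (-5 + d)*0 = 0)
-1374/(U(8) + (B(4) - 1*(-27))) = -1374/(2*8 + (0 - 1*(-27))) = -1374/(16 + (0 + 27)) = -1374/(16 + 27) = -1374/43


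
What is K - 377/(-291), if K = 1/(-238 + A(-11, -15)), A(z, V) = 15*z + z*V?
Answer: 89435/69258 ≈ 1.2913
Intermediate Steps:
A(z, V) = 15*z + V*z
K = -1/238 (K = 1/(-238 - 11*(15 - 15)) = 1/(-238 - 11*0) = 1/(-238 + 0) = 1/(-238) = -1/238 ≈ -0.0042017)
K - 377/(-291) = -1/238 - 377/(-291) = -1/238 - 377*(-1/291) = -1/238 + 377/291 = 89435/69258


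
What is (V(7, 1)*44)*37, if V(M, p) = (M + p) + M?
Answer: 24420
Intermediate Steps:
V(M, p) = p + 2*M
(V(7, 1)*44)*37 = ((1 + 2*7)*44)*37 = ((1 + 14)*44)*37 = (15*44)*37 = 660*37 = 24420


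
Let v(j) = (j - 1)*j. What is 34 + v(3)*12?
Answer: 106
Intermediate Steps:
v(j) = j*(-1 + j) (v(j) = (-1 + j)*j = j*(-1 + j))
34 + v(3)*12 = 34 + (3*(-1 + 3))*12 = 34 + (3*2)*12 = 34 + 6*12 = 34 + 72 = 106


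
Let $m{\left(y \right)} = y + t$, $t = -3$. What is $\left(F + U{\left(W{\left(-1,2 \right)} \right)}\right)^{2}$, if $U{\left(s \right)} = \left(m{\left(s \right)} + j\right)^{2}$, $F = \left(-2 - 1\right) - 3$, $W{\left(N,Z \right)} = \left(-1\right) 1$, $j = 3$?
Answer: $25$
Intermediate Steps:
$W{\left(N,Z \right)} = -1$
$m{\left(y \right)} = -3 + y$ ($m{\left(y \right)} = y - 3 = -3 + y$)
$F = -6$ ($F = -3 - 3 = -6$)
$U{\left(s \right)} = s^{2}$ ($U{\left(s \right)} = \left(\left(-3 + s\right) + 3\right)^{2} = s^{2}$)
$\left(F + U{\left(W{\left(-1,2 \right)} \right)}\right)^{2} = \left(-6 + \left(-1\right)^{2}\right)^{2} = \left(-6 + 1\right)^{2} = \left(-5\right)^{2} = 25$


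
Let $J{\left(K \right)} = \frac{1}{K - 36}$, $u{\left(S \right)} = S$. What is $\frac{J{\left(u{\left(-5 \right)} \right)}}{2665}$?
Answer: $- \frac{1}{109265} \approx -9.1521 \cdot 10^{-6}$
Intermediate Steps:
$J{\left(K \right)} = \frac{1}{-36 + K}$
$\frac{J{\left(u{\left(-5 \right)} \right)}}{2665} = \frac{1}{\left(-36 - 5\right) 2665} = \frac{1}{-41} \cdot \frac{1}{2665} = \left(- \frac{1}{41}\right) \frac{1}{2665} = - \frac{1}{109265}$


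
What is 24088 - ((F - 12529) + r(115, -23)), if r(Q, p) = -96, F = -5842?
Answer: 42555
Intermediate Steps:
24088 - ((F - 12529) + r(115, -23)) = 24088 - ((-5842 - 12529) - 96) = 24088 - (-18371 - 96) = 24088 - 1*(-18467) = 24088 + 18467 = 42555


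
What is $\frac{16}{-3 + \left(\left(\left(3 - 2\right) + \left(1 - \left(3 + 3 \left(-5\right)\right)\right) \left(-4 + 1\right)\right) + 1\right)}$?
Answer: $- \frac{2}{5} \approx -0.4$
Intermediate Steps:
$\frac{16}{-3 + \left(\left(\left(3 - 2\right) + \left(1 - \left(3 + 3 \left(-5\right)\right)\right) \left(-4 + 1\right)\right) + 1\right)} = \frac{16}{-3 + \left(\left(1 + \left(1 - -12\right) \left(-3\right)\right) + 1\right)} = \frac{16}{-3 + \left(\left(1 + \left(1 + \left(-3 + 15\right)\right) \left(-3\right)\right) + 1\right)} = \frac{16}{-3 + \left(\left(1 + \left(1 + 12\right) \left(-3\right)\right) + 1\right)} = \frac{16}{-3 + \left(\left(1 + 13 \left(-3\right)\right) + 1\right)} = \frac{16}{-3 + \left(\left(1 - 39\right) + 1\right)} = \frac{16}{-3 + \left(-38 + 1\right)} = \frac{16}{-3 - 37} = \frac{16}{-40} = 16 \left(- \frac{1}{40}\right) = - \frac{2}{5}$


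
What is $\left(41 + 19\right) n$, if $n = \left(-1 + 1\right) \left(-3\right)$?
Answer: $0$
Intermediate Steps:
$n = 0$ ($n = 0 \left(-3\right) = 0$)
$\left(41 + 19\right) n = \left(41 + 19\right) 0 = 60 \cdot 0 = 0$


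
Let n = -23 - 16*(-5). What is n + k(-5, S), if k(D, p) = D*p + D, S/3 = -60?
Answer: 952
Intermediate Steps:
S = -180 (S = 3*(-60) = -180)
k(D, p) = D + D*p
n = 57 (n = -23 + 80 = 57)
n + k(-5, S) = 57 - 5*(1 - 180) = 57 - 5*(-179) = 57 + 895 = 952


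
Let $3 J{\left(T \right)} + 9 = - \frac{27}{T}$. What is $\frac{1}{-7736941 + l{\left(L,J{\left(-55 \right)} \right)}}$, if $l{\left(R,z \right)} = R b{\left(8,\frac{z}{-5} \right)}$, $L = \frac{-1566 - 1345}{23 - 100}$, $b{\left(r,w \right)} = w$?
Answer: $- \frac{21175}{163829271559} \approx -1.2925 \cdot 10^{-7}$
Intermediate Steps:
$J{\left(T \right)} = -3 - \frac{9}{T}$ ($J{\left(T \right)} = -3 + \frac{\left(-27\right) \frac{1}{T}}{3} = -3 - \frac{9}{T}$)
$L = \frac{2911}{77}$ ($L = - \frac{2911}{-77} = \left(-2911\right) \left(- \frac{1}{77}\right) = \frac{2911}{77} \approx 37.805$)
$l{\left(R,z \right)} = - \frac{R z}{5}$ ($l{\left(R,z \right)} = R \frac{z}{-5} = R z \left(- \frac{1}{5}\right) = R \left(- \frac{z}{5}\right) = - \frac{R z}{5}$)
$\frac{1}{-7736941 + l{\left(L,J{\left(-55 \right)} \right)}} = \frac{1}{-7736941 - \frac{2911 \left(-3 - \frac{9}{-55}\right)}{385}} = \frac{1}{-7736941 - \frac{2911 \left(-3 - - \frac{9}{55}\right)}{385}} = \frac{1}{-7736941 - \frac{2911 \left(-3 + \frac{9}{55}\right)}{385}} = \frac{1}{-7736941 - \frac{2911}{385} \left(- \frac{156}{55}\right)} = \frac{1}{-7736941 + \frac{454116}{21175}} = \frac{1}{- \frac{163829271559}{21175}} = - \frac{21175}{163829271559}$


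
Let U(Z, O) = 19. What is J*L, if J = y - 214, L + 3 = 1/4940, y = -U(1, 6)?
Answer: 3452827/4940 ≈ 698.95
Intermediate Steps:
y = -19 (y = -1*19 = -19)
L = -14819/4940 (L = -3 + 1/4940 = -14819/4940 ≈ -2.9998)
J = -233 (J = -19 - 214 = -233)
J*L = -233*(-14819/4940) = 3452827/4940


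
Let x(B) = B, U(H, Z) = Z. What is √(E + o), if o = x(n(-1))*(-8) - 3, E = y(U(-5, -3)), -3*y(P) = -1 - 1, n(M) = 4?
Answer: I*√309/3 ≈ 5.8595*I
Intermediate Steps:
y(P) = ⅔ (y(P) = -(-1 - 1)/3 = -⅓*(-2) = ⅔)
E = ⅔ ≈ 0.66667
o = -35 (o = 4*(-8) - 3 = -32 - 3 = -35)
√(E + o) = √(⅔ - 35) = √(-103/3) = I*√309/3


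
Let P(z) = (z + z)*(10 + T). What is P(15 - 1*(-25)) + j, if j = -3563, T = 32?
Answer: -203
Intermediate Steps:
P(z) = 84*z (P(z) = (z + z)*(10 + 32) = (2*z)*42 = 84*z)
P(15 - 1*(-25)) + j = 84*(15 - 1*(-25)) - 3563 = 84*(15 + 25) - 3563 = 84*40 - 3563 = 3360 - 3563 = -203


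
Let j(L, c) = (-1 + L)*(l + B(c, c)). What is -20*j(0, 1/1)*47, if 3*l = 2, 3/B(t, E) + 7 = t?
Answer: 470/3 ≈ 156.67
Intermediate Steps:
B(t, E) = 3/(-7 + t)
l = ⅔ (l = (⅓)*2 = ⅔ ≈ 0.66667)
j(L, c) = (-1 + L)*(⅔ + 3/(-7 + c))
-20*j(0, 1/1)*47 = -20*(-9 + 9*0 + 2*(-1 + 0)*(-7 + 1/1))/(3*(-7 + 1/1))*47 = -20*(-9 + 0 + 2*(-1)*(-7 + 1))/(3*(-7 + 1))*47 = -20*(-9 + 0 + 2*(-1)*(-6))/(3*(-6))*47 = -20*(-1)*(-9 + 0 + 12)/(3*6)*47 = -20*(-1)*3/(3*6)*47 = -20*(-⅙)*47 = (10/3)*47 = 470/3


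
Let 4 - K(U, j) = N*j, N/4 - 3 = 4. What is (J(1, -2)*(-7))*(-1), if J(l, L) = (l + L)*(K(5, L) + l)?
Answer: -427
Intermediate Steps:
N = 28 (N = 12 + 4*4 = 12 + 16 = 28)
K(U, j) = 4 - 28*j
J(l, L) = (L + l)*(4 + l - 28*L) (J(l, L) = (l + L)*((4 - 28*L) + l) = (L + l)*(4 + l - 28*L))
(J(1, -2)*(-7))*(-1) = ((1² - 28*(-2)² + 4*(-2) + 4*1 - 27*(-2)*1)*(-7))*(-1) = ((1 - 28*4 - 8 + 4 + 54)*(-7))*(-1) = ((1 - 112 - 8 + 4 + 54)*(-7))*(-1) = -61*(-7)*(-1) = 427*(-1) = -427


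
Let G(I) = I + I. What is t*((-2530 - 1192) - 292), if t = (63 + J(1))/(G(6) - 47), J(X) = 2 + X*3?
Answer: 272952/35 ≈ 7798.6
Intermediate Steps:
J(X) = 2 + 3*X
G(I) = 2*I
t = -68/35 (t = (63 + (2 + 3*1))/(2*6 - 47) = (63 + (2 + 3))/(12 - 47) = (63 + 5)/(-35) = 68*(-1/35) = -68/35 ≈ -1.9429)
t*((-2530 - 1192) - 292) = -68*((-2530 - 1192) - 292)/35 = -68*(-3722 - 292)/35 = -68/35*(-4014) = 272952/35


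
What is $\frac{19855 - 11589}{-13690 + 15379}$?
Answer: $\frac{8266}{1689} \approx 4.894$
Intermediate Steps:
$\frac{19855 - 11589}{-13690 + 15379} = \frac{8266}{1689}$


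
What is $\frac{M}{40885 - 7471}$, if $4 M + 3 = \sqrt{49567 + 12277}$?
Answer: $- \frac{1}{44552} + \frac{\sqrt{15461}}{66828} \approx 0.0018382$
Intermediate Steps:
$M = - \frac{3}{4} + \frac{\sqrt{15461}}{2}$ ($M = - \frac{3}{4} + \frac{\sqrt{49567 + 12277}}{4} = - \frac{3}{4} + \frac{\sqrt{61844}}{4} = - \frac{3}{4} + \frac{2 \sqrt{15461}}{4} = - \frac{3}{4} + \frac{\sqrt{15461}}{2} \approx 61.421$)
$\frac{M}{40885 - 7471} = \frac{- \frac{3}{4} + \frac{\sqrt{15461}}{2}}{40885 - 7471} = \frac{- \frac{3}{4} + \frac{\sqrt{15461}}{2}}{33414} = \left(- \frac{3}{4} + \frac{\sqrt{15461}}{2}\right) \frac{1}{33414} = - \frac{1}{44552} + \frac{\sqrt{15461}}{66828}$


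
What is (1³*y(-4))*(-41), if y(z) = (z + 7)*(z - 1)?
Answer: 615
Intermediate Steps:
y(z) = (-1 + z)*(7 + z) (y(z) = (7 + z)*(-1 + z) = (-1 + z)*(7 + z))
(1³*y(-4))*(-41) = (1³*(-7 + (-4)² + 6*(-4)))*(-41) = (1*(-7 + 16 - 24))*(-41) = (1*(-15))*(-41) = -15*(-41) = 615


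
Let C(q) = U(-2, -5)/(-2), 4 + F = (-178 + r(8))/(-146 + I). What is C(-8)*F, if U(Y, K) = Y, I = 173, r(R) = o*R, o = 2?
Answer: -10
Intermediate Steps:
r(R) = 2*R
F = -10 (F = -4 + (-178 + 2*8)/(-146 + 173) = -4 + (-178 + 16)/27 = -4 - 162*1/27 = -4 - 6 = -10)
C(q) = 1 (C(q) = -2/(-2) = -2*(-½) = 1)
C(-8)*F = 1*(-10) = -10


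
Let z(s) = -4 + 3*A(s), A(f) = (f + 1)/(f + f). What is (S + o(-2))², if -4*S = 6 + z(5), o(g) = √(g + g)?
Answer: (19 - 40*I)²/400 ≈ -3.0975 - 3.8*I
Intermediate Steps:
A(f) = (1 + f)/(2*f) (A(f) = (1 + f)/((2*f)) = (1 + f)*(1/(2*f)) = (1 + f)/(2*f))
z(s) = -4 + 3*(1 + s)/(2*s) (z(s) = -4 + 3*((1 + s)/(2*s)) = -4 + 3*(1 + s)/(2*s))
o(g) = √2*√g (o(g) = √(2*g) = √2*√g)
S = -19/20 (S = -(6 + (½)*(3 - 5*5)/5)/4 = -(6 + (½)*(⅕)*(3 - 25))/4 = -(6 + (½)*(⅕)*(-22))/4 = -(6 - 11/5)/4 = -¼*19/5 = -19/20 ≈ -0.95000)
(S + o(-2))² = (-19/20 + √2*√(-2))² = (-19/20 + √2*(I*√2))² = (-19/20 + 2*I)²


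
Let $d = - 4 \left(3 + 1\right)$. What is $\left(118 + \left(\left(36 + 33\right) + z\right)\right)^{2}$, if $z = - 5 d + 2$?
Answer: $72361$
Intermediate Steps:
$d = -16$ ($d = \left(-4\right) 4 = -16$)
$z = 82$ ($z = \left(-5\right) \left(-16\right) + 2 = 80 + 2 = 82$)
$\left(118 + \left(\left(36 + 33\right) + z\right)\right)^{2} = \left(118 + \left(\left(36 + 33\right) + 82\right)\right)^{2} = \left(118 + \left(69 + 82\right)\right)^{2} = \left(118 + 151\right)^{2} = 269^{2} = 72361$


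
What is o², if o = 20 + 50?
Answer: 4900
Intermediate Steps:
o = 70
o² = 70² = 4900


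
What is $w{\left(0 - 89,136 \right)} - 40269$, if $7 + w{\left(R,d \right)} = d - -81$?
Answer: $-40059$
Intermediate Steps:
$w{\left(R,d \right)} = 74 + d$ ($w{\left(R,d \right)} = -7 + \left(d - -81\right) = -7 + \left(d + 81\right) = -7 + \left(81 + d\right) = 74 + d$)
$w{\left(0 - 89,136 \right)} - 40269 = \left(74 + 136\right) - 40269 = 210 - 40269 = -40059$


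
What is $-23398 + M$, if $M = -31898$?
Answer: $-55296$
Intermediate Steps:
$-23398 + M = -23398 - 31898 = -55296$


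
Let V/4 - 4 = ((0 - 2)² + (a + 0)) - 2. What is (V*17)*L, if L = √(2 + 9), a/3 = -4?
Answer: -408*√11 ≈ -1353.2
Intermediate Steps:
a = -12 (a = 3*(-4) = -12)
V = -24 (V = 16 + 4*(((0 - 2)² + (-12 + 0)) - 2) = 16 + 4*(((-2)² - 12) - 2) = 16 + 4*((4 - 12) - 2) = 16 + 4*(-8 - 2) = 16 + 4*(-10) = 16 - 40 = -24)
L = √11 ≈ 3.3166
(V*17)*L = (-24*17)*√11 = -408*√11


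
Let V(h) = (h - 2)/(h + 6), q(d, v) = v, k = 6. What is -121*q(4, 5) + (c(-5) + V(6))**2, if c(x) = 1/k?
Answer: -2419/4 ≈ -604.75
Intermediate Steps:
c(x) = 1/6
V(h) = (-2 + h)/(6 + h)
-121*q(4, 5) + (c(-5) + V(6))**2 = -121*5 + (1/6 + (-2 + 6)/(6 + 6))**2 = -605 + (1/6 + 4/12)**2 = -605 + (1/6 + (1/12)*4)**2 = -605 + (1/6 + 1/3)**2 = -605 + (1/2)**2 = -605 + 1/4 = -2419/4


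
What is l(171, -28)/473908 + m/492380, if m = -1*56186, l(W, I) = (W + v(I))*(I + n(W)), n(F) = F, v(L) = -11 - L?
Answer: -1673731371/29167852630 ≈ -0.057383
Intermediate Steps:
l(W, I) = (I + W)*(-11 + W - I) (l(W, I) = (W + (-11 - I))*(I + W) = (-11 + W - I)*(I + W) = (I + W)*(-11 + W - I))
m = -56186
l(171, -28)/473908 + m/492380 = (171² - 1*(-28)² - 11*(-28) - 11*171)/473908 - 56186/492380 = (29241 - 1*784 + 308 - 1881)*(1/473908) - 56186*1/492380 = (29241 - 784 + 308 - 1881)*(1/473908) - 28093/246190 = 26884*(1/473908) - 28093/246190 = 6721/118477 - 28093/246190 = -1673731371/29167852630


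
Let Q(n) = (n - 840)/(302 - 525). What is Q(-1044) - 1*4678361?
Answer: -1043272619/223 ≈ -4.6784e+6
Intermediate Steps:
Q(n) = 840/223 - n/223 (Q(n) = (-840 + n)/(-223) = (-840 + n)*(-1/223) = 840/223 - n/223)
Q(-1044) - 1*4678361 = (840/223 - 1/223*(-1044)) - 1*4678361 = (840/223 + 1044/223) - 4678361 = 1884/223 - 4678361 = -1043272619/223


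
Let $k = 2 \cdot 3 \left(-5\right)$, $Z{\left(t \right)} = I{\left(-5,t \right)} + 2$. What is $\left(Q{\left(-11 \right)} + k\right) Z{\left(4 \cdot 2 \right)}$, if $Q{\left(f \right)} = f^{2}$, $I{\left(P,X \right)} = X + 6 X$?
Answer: $5278$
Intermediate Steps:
$I{\left(P,X \right)} = 7 X$
$Z{\left(t \right)} = 2 + 7 t$ ($Z{\left(t \right)} = 7 t + 2 = 2 + 7 t$)
$k = -30$ ($k = 6 \left(-5\right) = -30$)
$\left(Q{\left(-11 \right)} + k\right) Z{\left(4 \cdot 2 \right)} = \left(\left(-11\right)^{2} - 30\right) \left(2 + 7 \cdot 4 \cdot 2\right) = \left(121 - 30\right) \left(2 + 7 \cdot 8\right) = 91 \left(2 + 56\right) = 91 \cdot 58 = 5278$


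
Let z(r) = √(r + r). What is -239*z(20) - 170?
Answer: -170 - 478*√10 ≈ -1681.6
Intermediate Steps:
z(r) = √2*√r (z(r) = √(2*r) = √2*√r)
-239*z(20) - 170 = -239*√2*√20 - 170 = -239*√2*2*√5 - 170 = -478*√10 - 170 = -170 - 478*√10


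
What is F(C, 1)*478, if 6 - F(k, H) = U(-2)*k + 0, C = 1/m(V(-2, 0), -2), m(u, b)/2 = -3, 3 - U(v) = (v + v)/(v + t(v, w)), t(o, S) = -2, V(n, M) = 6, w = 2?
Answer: 9082/3 ≈ 3027.3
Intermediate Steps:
U(v) = 3 - 2*v/(-2 + v) (U(v) = 3 - (v + v)/(v - 2) = 3 - 2*v/(-2 + v))
m(u, b) = -6 (m(u, b) = 2*(-3) = -6)
C = -1/6 (C = 1/(-6) = -1/6 ≈ -0.16667)
F(k, H) = 6 - 2*k (F(k, H) = 6 - (((-6 - 2)/(-2 - 2))*k + 0) = 6 - ((-8/(-4))*k + 0) = 6 - ((-1/4*(-8))*k + 0) = 6 - (2*k + 0) = 6 - 2*k)
F(C, 1)*478 = (6 - 2*(-1/6))*478 = (6 + 1/3)*478 = (19/3)*478 = 9082/3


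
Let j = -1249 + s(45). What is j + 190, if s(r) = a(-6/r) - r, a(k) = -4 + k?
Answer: -16622/15 ≈ -1108.1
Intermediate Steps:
s(r) = -4 - r - 6/r (s(r) = (-4 - 6/r) - r = -4 - r - 6/r)
j = -19472/15 (j = -1249 + (-4 - 1*45 - 6/45) = -1249 + (-4 - 45 - 6*1/45) = -1249 + (-4 - 45 - 2/15) = -1249 - 737/15 = -19472/15 ≈ -1298.1)
j + 190 = -19472/15 + 190 = -16622/15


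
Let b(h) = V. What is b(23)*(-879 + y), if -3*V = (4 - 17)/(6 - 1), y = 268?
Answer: -7943/15 ≈ -529.53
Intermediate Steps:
V = 13/15 (V = -(4 - 17)/(3*(6 - 1)) = -(-13)/(3*5) = -1/3*(-13/5) = 13/15 ≈ 0.86667)
b(h) = 13/15
b(23)*(-879 + y) = 13*(-879 + 268)/15 = (13/15)*(-611) = -7943/15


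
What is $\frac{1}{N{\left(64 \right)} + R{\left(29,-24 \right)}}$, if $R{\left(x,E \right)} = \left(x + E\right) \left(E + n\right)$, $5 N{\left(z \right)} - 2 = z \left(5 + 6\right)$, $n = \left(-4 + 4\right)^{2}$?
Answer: $\frac{5}{106} \approx 0.04717$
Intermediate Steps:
$n = 0$ ($n = 0^{2} = 0$)
$N{\left(z \right)} = \frac{2}{5} + \frac{11 z}{5}$ ($N{\left(z \right)} = \frac{2}{5} + \frac{z \left(5 + 6\right)}{5} = \frac{2}{5} + \frac{z 11}{5} = \frac{2}{5} + \frac{11 z}{5}$)
$R{\left(x,E \right)} = E \left(E + x\right)$ ($R{\left(x,E \right)} = \left(x + E\right) \left(E + 0\right) = \left(E + x\right) E = E \left(E + x\right)$)
$\frac{1}{N{\left(64 \right)} + R{\left(29,-24 \right)}} = \frac{1}{\left(\frac{2}{5} + \frac{11}{5} \cdot 64\right) - 24 \left(-24 + 29\right)} = \frac{1}{\left(\frac{2}{5} + \frac{704}{5}\right) - 120} = \frac{1}{\frac{706}{5} - 120} = \frac{1}{\frac{106}{5}} = \frac{5}{106}$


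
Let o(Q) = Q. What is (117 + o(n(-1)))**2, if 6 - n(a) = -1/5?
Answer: 379456/25 ≈ 15178.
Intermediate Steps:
n(a) = 31/5 (n(a) = 6 - (-1)/5 = 6 - 1*(-1/5) = 6 + 1/5 = 31/5)
(117 + o(n(-1)))**2 = (117 + 31/5)**2 = (616/5)**2 = 379456/25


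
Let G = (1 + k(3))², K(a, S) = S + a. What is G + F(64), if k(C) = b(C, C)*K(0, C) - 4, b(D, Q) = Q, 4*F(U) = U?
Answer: 52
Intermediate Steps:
F(U) = U/4
k(C) = -4 + C² (k(C) = C*(C + 0) - 4 = C*C - 4 = C² - 4 = -4 + C²)
G = 36 (G = (1 + (-4 + 3²))² = (1 + (-4 + 9))² = (1 + 5)² = 6² = 36)
G + F(64) = 36 + (¼)*64 = 36 + 16 = 52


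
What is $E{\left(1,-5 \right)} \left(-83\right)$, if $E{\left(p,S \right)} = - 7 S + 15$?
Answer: $-4150$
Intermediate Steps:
$E{\left(p,S \right)} = 15 - 7 S$
$E{\left(1,-5 \right)} \left(-83\right) = \left(15 - -35\right) \left(-83\right) = \left(15 + 35\right) \left(-83\right) = 50 \left(-83\right) = -4150$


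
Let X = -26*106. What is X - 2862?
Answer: -5618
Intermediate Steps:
X = -2756
X - 2862 = -2756 - 2862 = -5618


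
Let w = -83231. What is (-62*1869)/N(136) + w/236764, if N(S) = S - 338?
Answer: 13709463065/23913164 ≈ 573.30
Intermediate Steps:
N(S) = -338 + S
(-62*1869)/N(136) + w/236764 = (-62*1869)/(-338 + 136) - 83231/236764 = -115878/(-202) - 83231*1/236764 = -115878*(-1/202) - 83231/236764 = 57939/101 - 83231/236764 = 13709463065/23913164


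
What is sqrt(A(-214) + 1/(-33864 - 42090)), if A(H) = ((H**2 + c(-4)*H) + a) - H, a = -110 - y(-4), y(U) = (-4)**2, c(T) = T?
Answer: sqrt(269643532745886)/75954 ≈ 216.19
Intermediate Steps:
y(U) = 16
a = -126 (a = -110 - 1*16 = -110 - 16 = -126)
A(H) = -126 + H**2 - 5*H (A(H) = ((H**2 - 4*H) - 126) - H = (-126 + H**2 - 4*H) - H = -126 + H**2 - 5*H)
sqrt(A(-214) + 1/(-33864 - 42090)) = sqrt((-126 + (-214)**2 - 5*(-214)) + 1/(-33864 - 42090)) = sqrt((-126 + 45796 + 1070) + 1/(-75954)) = sqrt(46740 - 1/75954) = sqrt(3550089959/75954) = sqrt(269643532745886)/75954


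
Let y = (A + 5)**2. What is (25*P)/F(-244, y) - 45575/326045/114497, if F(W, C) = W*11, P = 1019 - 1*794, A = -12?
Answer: -688485174185/328514334412 ≈ -2.0958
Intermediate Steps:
P = 225 (P = 1019 - 794 = 225)
y = 49 (y = (-12 + 5)**2 = (-7)**2 = 49)
F(W, C) = 11*W
(25*P)/F(-244, y) - 45575/326045/114497 = (25*225)/((11*(-244))) - 45575/326045/114497 = 5625/(-2684) - 45575*1/326045*(1/114497) = 5625*(-1/2684) - 9115/65209*1/114497 = -5625/2684 - 9115/7466234873 = -688485174185/328514334412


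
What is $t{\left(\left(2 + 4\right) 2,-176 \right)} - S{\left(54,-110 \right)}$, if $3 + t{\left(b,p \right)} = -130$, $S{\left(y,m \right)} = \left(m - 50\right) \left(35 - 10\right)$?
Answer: $3867$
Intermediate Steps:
$S{\left(y,m \right)} = -1250 + 25 m$ ($S{\left(y,m \right)} = \left(-50 + m\right) 25 = -1250 + 25 m$)
$t{\left(b,p \right)} = -133$ ($t{\left(b,p \right)} = -3 - 130 = -133$)
$t{\left(\left(2 + 4\right) 2,-176 \right)} - S{\left(54,-110 \right)} = -133 - \left(-1250 + 25 \left(-110\right)\right) = -133 - \left(-1250 - 2750\right) = -133 - -4000 = -133 + 4000 = 3867$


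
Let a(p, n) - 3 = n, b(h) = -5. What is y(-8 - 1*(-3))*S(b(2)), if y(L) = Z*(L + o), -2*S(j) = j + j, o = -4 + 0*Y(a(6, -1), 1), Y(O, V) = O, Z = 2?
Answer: -90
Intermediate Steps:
a(p, n) = 3 + n
o = -4 (o = -4 + 0*(3 - 1) = -4 + 0*2 = -4 + 0 = -4)
S(j) = -j (S(j) = -(j + j)/2 = -j)
y(L) = -8 + 2*L (y(L) = 2*(L - 4) = 2*(-4 + L) = -8 + 2*L)
y(-8 - 1*(-3))*S(b(2)) = (-8 + 2*(-8 - 1*(-3)))*(-1*(-5)) = (-8 + 2*(-8 + 3))*5 = (-8 + 2*(-5))*5 = (-8 - 10)*5 = -18*5 = -90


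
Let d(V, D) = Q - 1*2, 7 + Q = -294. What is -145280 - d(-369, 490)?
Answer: -144977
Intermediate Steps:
Q = -301 (Q = -7 - 294 = -301)
d(V, D) = -303 (d(V, D) = -301 - 1*2 = -301 - 2 = -303)
-145280 - d(-369, 490) = -145280 - 1*(-303) = -145280 + 303 = -144977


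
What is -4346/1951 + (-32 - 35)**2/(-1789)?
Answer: -16533033/3490339 ≈ -4.7368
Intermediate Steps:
-4346/1951 + (-32 - 35)**2/(-1789) = -4346*1/1951 + (-67)**2*(-1/1789) = -4346/1951 + 4489*(-1/1789) = -4346/1951 - 4489/1789 = -16533033/3490339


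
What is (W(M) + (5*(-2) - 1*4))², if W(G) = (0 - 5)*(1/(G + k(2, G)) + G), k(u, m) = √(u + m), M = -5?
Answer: 3*(440*√3 + 1079*I)/(2*(5*√3 + 11*I)) ≈ 141.34 + 7.3568*I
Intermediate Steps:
k(u, m) = √(m + u)
W(G) = -5*G - 5/(G + √(2 + G)) (W(G) = (0 - 5)*(1/(G + √(G + 2)) + G) = -5*(1/(G + √(2 + G)) + G) = -5*(G + 1/(G + √(2 + G))) = -5*G - 5/(G + √(2 + G)))
(W(M) + (5*(-2) - 1*4))² = (5*(-1 - 1*(-5)² - 1*(-5)*√(2 - 5))/(-5 + √(2 - 5)) + (5*(-2) - 1*4))² = (5*(-1 - 1*25 - 1*(-5)*√(-3))/(-5 + √(-3)) + (-10 - 4))² = (5*(-1 - 25 - 1*(-5)*I*√3)/(-5 + I*√3) - 14)² = (5*(-1 - 25 + 5*I*√3)/(-5 + I*√3) - 14)² = (5*(-26 + 5*I*√3)/(-5 + I*√3) - 14)² = (-14 + 5*(-26 + 5*I*√3)/(-5 + I*√3))²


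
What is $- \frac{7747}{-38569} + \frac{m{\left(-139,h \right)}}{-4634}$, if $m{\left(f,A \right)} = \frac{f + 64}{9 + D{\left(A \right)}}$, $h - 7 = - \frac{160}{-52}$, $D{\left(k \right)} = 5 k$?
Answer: $\frac{27752094431}{137978591912} \approx 0.20113$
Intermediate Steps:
$h = \frac{131}{13}$ ($h = 7 - \frac{160}{-52} = 7 - - \frac{40}{13} = 7 + \frac{40}{13} = \frac{131}{13} \approx 10.077$)
$m{\left(f,A \right)} = \frac{64 + f}{9 + 5 A}$ ($m{\left(f,A \right)} = \frac{f + 64}{9 + 5 A} = \frac{64 + f}{9 + 5 A}$)
$- \frac{7747}{-38569} + \frac{m{\left(-139,h \right)}}{-4634} = - \frac{7747}{-38569} + \frac{\frac{1}{9 + 5 \cdot \frac{131}{13}} \left(64 - 139\right)}{-4634} = \left(-7747\right) \left(- \frac{1}{38569}\right) + \frac{1}{9 + \frac{655}{13}} \left(-75\right) \left(- \frac{1}{4634}\right) = \frac{7747}{38569} + \frac{1}{\frac{772}{13}} \left(-75\right) \left(- \frac{1}{4634}\right) = \frac{7747}{38569} + \frac{13}{772} \left(-75\right) \left(- \frac{1}{4634}\right) = \frac{7747}{38569} - - \frac{975}{3577448} = \frac{7747}{38569} + \frac{975}{3577448} = \frac{27752094431}{137978591912}$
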